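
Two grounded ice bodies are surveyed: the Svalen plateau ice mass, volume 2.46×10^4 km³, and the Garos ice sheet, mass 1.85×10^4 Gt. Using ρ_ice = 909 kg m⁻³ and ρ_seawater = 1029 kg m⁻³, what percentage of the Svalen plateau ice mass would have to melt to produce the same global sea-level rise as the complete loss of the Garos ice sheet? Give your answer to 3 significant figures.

Equal sea-level rise means equal mass of meltwater, i.e. equal mass of ice lost.
Ice mass of Garos: 1.850×10^16 kg; ice mass of Svalen: 2.236×10^16 kg.
Fraction required = 1.850×10^16 / 2.236×10^16 = 0.827 → 82.7 %.

≈ 82.7 %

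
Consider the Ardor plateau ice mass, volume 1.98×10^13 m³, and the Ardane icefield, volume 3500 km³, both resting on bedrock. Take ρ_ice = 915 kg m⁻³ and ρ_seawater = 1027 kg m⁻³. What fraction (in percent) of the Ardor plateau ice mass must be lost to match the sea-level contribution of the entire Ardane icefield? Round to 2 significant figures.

Equal sea-level rise means equal mass of meltwater, i.e. equal mass of ice lost.
Ice mass of Ardane: 3.202×10^15 kg; ice mass of Ardor: 1.812×10^16 kg.
Fraction required = 3.202×10^15 / 1.812×10^16 = 0.177 → 18 %.

≈ 18 %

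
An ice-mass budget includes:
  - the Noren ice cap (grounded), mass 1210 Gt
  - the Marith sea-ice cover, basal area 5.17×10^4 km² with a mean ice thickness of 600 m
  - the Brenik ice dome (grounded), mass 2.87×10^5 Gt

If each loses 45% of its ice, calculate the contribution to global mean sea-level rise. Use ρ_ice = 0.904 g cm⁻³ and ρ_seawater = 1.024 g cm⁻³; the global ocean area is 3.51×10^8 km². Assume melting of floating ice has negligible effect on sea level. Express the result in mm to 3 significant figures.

≈ 361 mm

Noren: 0.45 × 1210 Gt = 5.445×10^14 kg; dividing by ρ_w = 1.024 g cm⁻³ = 1024 kg m⁻³ gives 5.317×10^11 m³ of water.
The Marith sea-ice cover is floating and already displaces its own weight of water, so its melt adds essentially nothing to sea level.
Brenik: 0.45 × 2.87×10^5 Gt = 1.292×10^17 kg; dividing by ρ_w = 1024 kg m⁻³ gives 1.261×10^14 m³ of water.
Total added water ≈ 1.267×10^14 m³ over 3.51×10^14 m² → Δh = 0.361 m = 361 mm.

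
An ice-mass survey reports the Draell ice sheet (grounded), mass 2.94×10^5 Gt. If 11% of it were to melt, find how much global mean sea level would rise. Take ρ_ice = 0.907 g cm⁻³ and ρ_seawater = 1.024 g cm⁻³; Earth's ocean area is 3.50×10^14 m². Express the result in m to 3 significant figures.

≈ 0.0902 m

Draell: 0.11 × 2.94×10^5 Gt = 3.234×10^16 kg; dividing by ρ_w = 1.024 g cm⁻³ = 1024 kg m⁻³ gives 3.158×10^13 m³ of water.
Spread over 3.50×10^14 m² of ocean, Δh = 3.158×10^13 / 3.50×10^14 = 0.0902 m.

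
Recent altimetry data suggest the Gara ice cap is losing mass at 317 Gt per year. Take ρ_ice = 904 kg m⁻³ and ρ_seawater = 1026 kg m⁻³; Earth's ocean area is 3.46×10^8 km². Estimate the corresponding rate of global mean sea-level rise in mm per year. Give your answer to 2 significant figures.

ρ_w = 1026 kg m⁻³. Annual water volume added = 317 Gt / ρ_w = 3.170×10^14 kg / 1026 kg m⁻³ = 3.090×10^11 m³.
Δh per year = 3.090×10^11 / 3.46×10^14 = 8.93×10^-4 m = 0.89 mm.

≈ 0.89 mm/yr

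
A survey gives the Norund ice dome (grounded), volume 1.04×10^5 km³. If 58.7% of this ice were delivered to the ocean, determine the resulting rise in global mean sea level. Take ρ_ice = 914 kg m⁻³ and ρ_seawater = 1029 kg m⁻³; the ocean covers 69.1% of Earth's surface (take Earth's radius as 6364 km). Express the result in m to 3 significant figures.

Norund: 0.587 × 1.04×10^5 km³ × (914/1029) = 5.423×10^4 km³ of water.
Spread over 3.52×10^14 m² of ocean, Δh = 5.423×10^13 / 3.52×10^14 = 0.154 m.

≈ 0.154 m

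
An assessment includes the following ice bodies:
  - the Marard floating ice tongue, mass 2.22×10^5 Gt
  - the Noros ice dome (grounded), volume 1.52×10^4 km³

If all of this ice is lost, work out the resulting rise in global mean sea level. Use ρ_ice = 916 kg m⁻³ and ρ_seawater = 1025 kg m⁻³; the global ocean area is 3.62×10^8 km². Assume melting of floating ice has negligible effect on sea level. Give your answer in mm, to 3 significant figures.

≈ 37.5 mm

The Marard floating ice tongue is floating and already displaces its own weight of water, so its melt adds essentially nothing to sea level.
Noros: 1.52×10^4 km³ × (916/1025) = 1.358×10^4 km³ of water.
Total added water ≈ 1.358×10^13 m³ over 3.62×10^14 m² → Δh = 0.0375 m = 37.5 mm.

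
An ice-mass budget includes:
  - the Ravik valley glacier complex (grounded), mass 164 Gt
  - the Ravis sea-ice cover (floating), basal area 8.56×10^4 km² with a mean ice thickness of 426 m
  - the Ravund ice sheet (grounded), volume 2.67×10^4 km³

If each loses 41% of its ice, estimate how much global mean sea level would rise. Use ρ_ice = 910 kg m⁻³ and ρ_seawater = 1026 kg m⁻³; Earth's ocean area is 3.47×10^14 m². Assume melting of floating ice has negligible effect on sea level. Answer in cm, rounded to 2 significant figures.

≈ 2.8 cm

Ravik: 0.41 × 164 Gt = 6.724×10^13 kg; dividing by ρ_w = 1026 kg m⁻³ gives 6.554×10^10 m³ of water.
The Ravis sea-ice cover is floating and already displaces its own weight of water, so its melt adds essentially nothing to sea level.
Ravund: 0.41 × 2.67×10^4 km³ × (910/1026) = 9709 km³ of water.
Total added water ≈ 9.775×10^12 m³ over 3.47×10^14 m² → Δh = 0.0282 m = 2.8 cm.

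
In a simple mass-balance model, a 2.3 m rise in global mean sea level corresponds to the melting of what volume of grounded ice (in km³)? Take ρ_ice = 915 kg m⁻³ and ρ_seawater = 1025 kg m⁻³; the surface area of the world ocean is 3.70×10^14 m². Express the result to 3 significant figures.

≈ 9.53×10^5 km³

Required water volume = Δh × A = 2.3 m × 3.70×10^14 m² = 8.510×10^14 m³ = 8.510×10^5 km³.
Ice volume = water volume × ρ_w/ρ_ice = 8.510×10^5 × 1025/915 = 9.53×10^5 km³.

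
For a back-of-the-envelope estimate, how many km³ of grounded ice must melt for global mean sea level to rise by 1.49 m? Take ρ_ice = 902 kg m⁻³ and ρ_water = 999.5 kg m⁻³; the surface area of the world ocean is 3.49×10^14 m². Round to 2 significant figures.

Required water volume = Δh × A = 1.49 m × 3.49×10^14 m² = 5.200×10^14 m³ = 5.200×10^5 km³.
Ice volume = water volume × ρ_w/ρ_ice = 5.200×10^5 × 999.5/902 = 5.8×10^5 km³.

≈ 5.8×10^5 km³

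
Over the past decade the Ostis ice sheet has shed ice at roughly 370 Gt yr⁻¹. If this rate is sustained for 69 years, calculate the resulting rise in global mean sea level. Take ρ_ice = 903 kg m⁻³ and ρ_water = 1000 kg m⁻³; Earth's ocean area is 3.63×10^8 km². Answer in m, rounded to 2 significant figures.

Total mass lost = 370 Gt/yr × 69 yr = 2.553×10^4 Gt = 2.553×10^16 kg.
ρ_w = 1000 kg m⁻³, so water volume = 2.553×10^16 / 1000 = 2.553×10^13 m³.
Δh = 2.553×10^13 / 3.63×10^14 = 0.0703 m.

≈ 0.070 m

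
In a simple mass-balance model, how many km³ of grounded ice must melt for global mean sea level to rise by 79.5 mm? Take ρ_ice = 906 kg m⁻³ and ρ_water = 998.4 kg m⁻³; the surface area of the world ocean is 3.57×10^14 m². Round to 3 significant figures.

Required water volume = Δh × A = 0.0795 m × 3.57×10^14 m² = 2.838×10^13 m³ = 2.838×10^4 km³.
Ice volume = water volume × ρ_w/ρ_ice = 2.838×10^4 × 998.4/906 = 3.13×10^4 km³.

≈ 3.13×10^4 km³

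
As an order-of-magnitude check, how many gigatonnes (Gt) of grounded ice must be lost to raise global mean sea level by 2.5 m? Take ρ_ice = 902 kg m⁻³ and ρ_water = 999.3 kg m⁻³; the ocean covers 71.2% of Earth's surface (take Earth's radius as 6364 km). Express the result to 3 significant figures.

≈ 9.05×10^5 Gt

Required water volume = Δh × A = 2.5 m × 3.62×10^14 m² = 9.059×10^14 m³.
ρ_w = 999.3 kg m⁻³, so the mass of water = 9.059×10^14 m³ × 999.3 kg m⁻³ = 9.053×10^17 kg = 9.05×10^5 Gt (and the same mass of ice, by conservation).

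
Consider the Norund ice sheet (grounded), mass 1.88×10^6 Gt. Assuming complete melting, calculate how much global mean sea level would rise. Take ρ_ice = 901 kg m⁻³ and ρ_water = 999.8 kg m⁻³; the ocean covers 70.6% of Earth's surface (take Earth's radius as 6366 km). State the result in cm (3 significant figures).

Norund: 1.88×10^6 Gt = 1.880×10^18 kg; dividing by ρ_w = 999.8 kg m⁻³ gives 1.880×10^15 m³ of water.
Spread over 3.60×10^14 m² of ocean, Δh = 1.880×10^15 / 3.60×10^14 = 5.23 m = 523 cm.

≈ 523 cm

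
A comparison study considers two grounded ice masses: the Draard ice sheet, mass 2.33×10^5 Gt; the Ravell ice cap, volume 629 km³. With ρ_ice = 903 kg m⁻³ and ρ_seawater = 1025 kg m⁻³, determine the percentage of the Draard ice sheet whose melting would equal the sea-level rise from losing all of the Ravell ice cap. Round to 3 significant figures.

≈ 0.244 %

Equal sea-level rise means equal mass of meltwater, i.e. equal mass of ice lost.
Ice mass of Ravell: 5.680×10^14 kg; ice mass of Draard: 2.330×10^17 kg.
Fraction required = 5.680×10^14 / 2.330×10^17 = 2.44×10^-3 → 0.244 %.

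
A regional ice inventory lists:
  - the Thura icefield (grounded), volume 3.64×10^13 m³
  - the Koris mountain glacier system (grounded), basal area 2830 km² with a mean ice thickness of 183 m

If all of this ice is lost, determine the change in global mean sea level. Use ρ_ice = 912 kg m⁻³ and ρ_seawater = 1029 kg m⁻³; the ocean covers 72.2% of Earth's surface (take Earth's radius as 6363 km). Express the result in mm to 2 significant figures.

Thura: 3.64×10^13 m³ × (912/1029) = 3.226×10^13 m³ of water.
Koris: ice volume = 2830 km² × 183 m = 517.9 km³; 517.9 × (912/1029) = 459.0 km³ of water.
Total added water ≈ 3.272×10^13 m³ over 3.67×10^14 m² → Δh = 0.0891 m = 89 mm.

≈ 89 mm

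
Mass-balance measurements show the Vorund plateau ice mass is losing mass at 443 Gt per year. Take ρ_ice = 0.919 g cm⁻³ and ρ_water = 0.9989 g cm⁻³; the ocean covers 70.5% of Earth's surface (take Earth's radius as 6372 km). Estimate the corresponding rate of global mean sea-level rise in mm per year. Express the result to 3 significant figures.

ρ_w = 0.9989 g cm⁻³ = 998.9 kg m⁻³. Annual water volume added = 443 Gt / ρ_w = 4.430×10^14 kg / 998.9 kg m⁻³ = 4.435×10^11 m³.
Δh per year = 4.435×10^11 / 3.60×10^14 = 1.23×10^-3 m = 1.23 mm.

≈ 1.23 mm/yr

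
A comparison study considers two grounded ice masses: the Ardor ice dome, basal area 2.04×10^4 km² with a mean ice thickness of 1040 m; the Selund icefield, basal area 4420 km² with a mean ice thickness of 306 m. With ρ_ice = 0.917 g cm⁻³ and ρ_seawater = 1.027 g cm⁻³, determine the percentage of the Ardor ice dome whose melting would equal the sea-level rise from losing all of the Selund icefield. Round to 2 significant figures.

Equal sea-level rise means equal mass of meltwater, i.e. equal mass of ice lost.
Ice mass of Selund: 1.240×10^15 kg; ice mass of Ardor: 1.946×10^16 kg.
Fraction required = 1.240×10^15 / 1.946×10^16 = 0.0638 → 6.4 %.

≈ 6.4 %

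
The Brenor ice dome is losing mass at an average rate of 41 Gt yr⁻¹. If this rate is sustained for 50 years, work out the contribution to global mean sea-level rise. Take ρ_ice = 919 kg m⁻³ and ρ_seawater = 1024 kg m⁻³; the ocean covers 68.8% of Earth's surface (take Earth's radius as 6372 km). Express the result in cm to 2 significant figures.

Total mass lost = 41 Gt/yr × 50 yr = 2050 Gt = 2.050×10^15 kg.
ρ_w = 1024 kg m⁻³, so water volume = 2.050×10^15 / 1024 = 2.002×10^12 m³.
Δh = 2.002×10^12 / 3.51×10^14 = 5.70×10^-3 m = 0.57 cm.

≈ 0.57 cm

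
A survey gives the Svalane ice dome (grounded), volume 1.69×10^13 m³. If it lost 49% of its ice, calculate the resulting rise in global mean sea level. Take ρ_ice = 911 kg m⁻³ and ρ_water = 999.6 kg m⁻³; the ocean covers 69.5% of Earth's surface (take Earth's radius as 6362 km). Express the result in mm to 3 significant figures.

Svalane: 0.49 × 1.69×10^13 m³ × (911/999.6) = 7.547×10^12 m³ of water.
Spread over 3.53×10^14 m² of ocean, Δh = 7.547×10^12 / 3.53×10^14 = 0.0213 m = 21.3 mm.

≈ 21.3 mm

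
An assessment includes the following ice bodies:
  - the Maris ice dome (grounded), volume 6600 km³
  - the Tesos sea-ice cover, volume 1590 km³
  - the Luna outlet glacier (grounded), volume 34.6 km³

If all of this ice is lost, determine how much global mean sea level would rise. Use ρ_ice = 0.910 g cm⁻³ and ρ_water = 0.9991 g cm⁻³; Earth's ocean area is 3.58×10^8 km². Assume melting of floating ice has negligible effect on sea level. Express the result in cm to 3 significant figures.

Maris: 6600 km³ × (910/999.1) = 6011 km³ of water.
The Tesos sea-ice cover is floating and already displaces its own weight of water, so its melt adds essentially nothing to sea level.
Luna: 34.6 km³ × (910/999.1) = 31.51 km³ of water.
Total added water ≈ 6.043×10^12 m³ over 3.58×10^14 m² → Δh = 0.0169 m = 1.69 cm.

≈ 1.69 cm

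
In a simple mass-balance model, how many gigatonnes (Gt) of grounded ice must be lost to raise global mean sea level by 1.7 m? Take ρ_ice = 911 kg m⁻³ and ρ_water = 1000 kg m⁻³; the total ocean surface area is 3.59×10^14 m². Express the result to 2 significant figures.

Required water volume = Δh × A = 1.7 m × 3.59×10^14 m² = 6.103×10^14 m³.
ρ_w = 1000 kg m⁻³, so the mass of water = 6.103×10^14 m³ × 1000 kg m⁻³ = 6.103×10^17 kg = 6.1×10^5 Gt (and the same mass of ice, by conservation).

≈ 6.1×10^5 Gt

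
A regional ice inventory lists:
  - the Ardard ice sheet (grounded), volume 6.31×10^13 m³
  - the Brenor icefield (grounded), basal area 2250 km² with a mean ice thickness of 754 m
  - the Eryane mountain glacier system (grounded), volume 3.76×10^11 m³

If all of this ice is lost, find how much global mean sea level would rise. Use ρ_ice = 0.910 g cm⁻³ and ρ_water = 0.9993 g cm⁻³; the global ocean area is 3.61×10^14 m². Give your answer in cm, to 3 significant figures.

Ardard: 6.31×10^13 m³ × (910/999.3) = 5.746×10^13 m³ of water.
Brenor: ice volume = 2250 km² × 754 m = 1696 km³; 1696 × (910/999.3) = 1545 km³ of water.
Eryane: 3.76×10^11 m³ × (910/999.3) = 3.424×10^11 m³ of water.
Total added water ≈ 5.935×10^13 m³ over 3.61×10^14 m² → Δh = 0.164 m = 16.4 cm.

≈ 16.4 cm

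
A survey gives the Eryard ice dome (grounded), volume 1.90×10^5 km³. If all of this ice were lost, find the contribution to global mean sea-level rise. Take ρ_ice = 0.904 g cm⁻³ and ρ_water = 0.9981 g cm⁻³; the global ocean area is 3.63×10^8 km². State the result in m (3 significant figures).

Eryard: 1.90×10^5 km³ × (904/998.1) = 1.721×10^5 km³ of water.
Spread over 3.63×10^14 m² of ocean, Δh = 1.721×10^14 / 3.63×10^14 = 0.474 m.

≈ 0.474 m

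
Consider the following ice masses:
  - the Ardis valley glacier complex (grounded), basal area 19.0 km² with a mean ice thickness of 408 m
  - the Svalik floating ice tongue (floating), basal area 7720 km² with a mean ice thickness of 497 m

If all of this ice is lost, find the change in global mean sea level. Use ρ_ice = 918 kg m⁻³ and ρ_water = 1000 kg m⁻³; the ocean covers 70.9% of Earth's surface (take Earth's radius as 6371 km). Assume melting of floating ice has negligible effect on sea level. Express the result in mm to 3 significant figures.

≈ 0.0197 mm

Ardis: ice volume = 19.0 km² × 408 m = 7.752 km³; 7.752 × (918/1000) = 7.116 km³ of water.
The Svalik floating ice tongue is floating and already displaces its own weight of water, so its melt adds essentially nothing to sea level.
Total added water ≈ 7.116×10^9 m³ over 3.62×10^14 m² → Δh = 1.97×10^-5 m = 0.0197 mm.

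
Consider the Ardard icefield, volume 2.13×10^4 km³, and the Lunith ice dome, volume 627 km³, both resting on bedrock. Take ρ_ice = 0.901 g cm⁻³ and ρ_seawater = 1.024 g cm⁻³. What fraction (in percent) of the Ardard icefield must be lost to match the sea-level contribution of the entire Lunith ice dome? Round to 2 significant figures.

≈ 2.9 %

Equal sea-level rise means equal mass of meltwater, i.e. equal mass of ice lost.
Ice mass of Lunith: 5.649×10^14 kg; ice mass of Ardard: 1.919×10^16 kg.
Fraction required = 5.649×10^14 / 1.919×10^16 = 0.0294 → 2.9 %.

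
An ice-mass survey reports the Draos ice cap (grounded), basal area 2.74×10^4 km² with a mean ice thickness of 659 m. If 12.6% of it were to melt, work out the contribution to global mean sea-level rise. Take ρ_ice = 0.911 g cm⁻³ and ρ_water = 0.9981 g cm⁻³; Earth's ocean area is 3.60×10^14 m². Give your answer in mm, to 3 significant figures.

≈ 5.77 mm

Draos: ice volume = 2.74×10^4 km² × 659 m = 1.806×10^4 km³; 0.126 × 1.806×10^4 × (911/998.1) = 2077 km³ of water.
Spread over 3.60×10^14 m² of ocean, Δh = 2.077×10^12 / 3.60×10^14 = 5.77×10^-3 m = 5.77 mm.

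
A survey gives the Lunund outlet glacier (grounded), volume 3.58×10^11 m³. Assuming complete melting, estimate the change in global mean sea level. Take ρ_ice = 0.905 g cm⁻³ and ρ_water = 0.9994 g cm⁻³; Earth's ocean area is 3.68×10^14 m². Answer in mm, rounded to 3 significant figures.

Lunund: 3.58×10^11 m³ × (905/999.4) = 3.242×10^11 m³ of water.
Spread over 3.68×10^14 m² of ocean, Δh = 3.242×10^11 / 3.68×10^14 = 8.81×10^-4 m = 0.881 mm.

≈ 0.881 mm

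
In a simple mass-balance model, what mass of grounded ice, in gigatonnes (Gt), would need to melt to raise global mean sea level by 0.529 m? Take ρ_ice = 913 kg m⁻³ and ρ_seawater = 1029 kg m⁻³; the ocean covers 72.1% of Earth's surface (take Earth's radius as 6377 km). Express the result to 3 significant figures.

Required water volume = Δh × A = 0.529 m × 3.68×10^14 m² = 1.949×10^14 m³.
ρ_w = 1029 kg m⁻³, so the mass of water = 1.949×10^14 m³ × 1029 kg m⁻³ = 2.006×10^17 kg = 2.01×10^5 Gt (and the same mass of ice, by conservation).

≈ 2.01×10^5 Gt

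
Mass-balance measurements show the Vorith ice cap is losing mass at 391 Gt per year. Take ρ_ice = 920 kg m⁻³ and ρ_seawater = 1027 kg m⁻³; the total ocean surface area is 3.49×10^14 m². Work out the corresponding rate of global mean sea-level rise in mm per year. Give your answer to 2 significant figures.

ρ_w = 1027 kg m⁻³. Annual water volume added = 391 Gt / ρ_w = 3.910×10^14 kg / 1027 kg m⁻³ = 3.807×10^11 m³.
Δh per year = 3.807×10^11 / 3.49×10^14 = 1.09×10^-3 m = 1.1 mm.

≈ 1.1 mm/yr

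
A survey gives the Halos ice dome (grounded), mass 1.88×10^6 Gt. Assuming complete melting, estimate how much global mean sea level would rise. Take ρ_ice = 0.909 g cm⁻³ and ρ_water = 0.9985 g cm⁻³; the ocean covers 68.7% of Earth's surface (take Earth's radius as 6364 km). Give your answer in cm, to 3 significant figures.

≈ 538 cm

Halos: 1.88×10^6 Gt = 1.880×10^18 kg; dividing by ρ_w = 0.9985 g cm⁻³ = 998.5 kg m⁻³ gives 1.883×10^15 m³ of water.
Spread over 3.50×10^14 m² of ocean, Δh = 1.883×10^15 / 3.50×10^14 = 5.38 m = 538 cm.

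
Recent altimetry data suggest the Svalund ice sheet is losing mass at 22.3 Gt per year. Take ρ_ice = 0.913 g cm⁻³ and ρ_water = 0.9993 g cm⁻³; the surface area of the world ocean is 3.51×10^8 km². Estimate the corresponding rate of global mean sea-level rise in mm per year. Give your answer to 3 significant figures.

ρ_w = 0.9993 g cm⁻³ = 999.3 kg m⁻³. Annual water volume added = 22.3 Gt / ρ_w = 2.230×10^13 kg / 999.3 kg m⁻³ = 2.232×10^10 m³.
Δh per year = 2.232×10^10 / 3.51×10^14 = 6.36×10^-5 m = 0.0636 mm.

≈ 0.0636 mm/yr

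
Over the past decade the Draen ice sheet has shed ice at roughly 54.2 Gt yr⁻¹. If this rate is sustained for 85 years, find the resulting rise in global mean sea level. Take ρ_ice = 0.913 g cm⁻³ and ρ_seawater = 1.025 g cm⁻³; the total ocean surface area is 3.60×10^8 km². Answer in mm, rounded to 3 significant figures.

Total mass lost = 54.2 Gt/yr × 85 yr = 4607 Gt = 4.607×10^15 kg.
ρ_w = 1.025 g cm⁻³ = 1025 kg m⁻³, so water volume = 4.607×10^15 / 1025 = 4.495×10^12 m³.
Δh = 4.495×10^12 / 3.60×10^14 = 0.0125 m = 12.5 mm.

≈ 12.5 mm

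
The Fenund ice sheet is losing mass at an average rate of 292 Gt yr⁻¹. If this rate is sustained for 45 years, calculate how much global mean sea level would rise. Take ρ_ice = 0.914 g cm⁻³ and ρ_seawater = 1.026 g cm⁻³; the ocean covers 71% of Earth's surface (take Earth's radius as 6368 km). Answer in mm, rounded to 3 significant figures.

Total mass lost = 292 Gt/yr × 45 yr = 1.314×10^4 Gt = 1.314×10^16 kg.
ρ_w = 1.026 g cm⁻³ = 1026 kg m⁻³, so water volume = 1.314×10^16 / 1026 = 1.281×10^13 m³.
Δh = 1.281×10^13 / 3.62×10^14 = 0.0354 m = 35.4 mm.

≈ 35.4 mm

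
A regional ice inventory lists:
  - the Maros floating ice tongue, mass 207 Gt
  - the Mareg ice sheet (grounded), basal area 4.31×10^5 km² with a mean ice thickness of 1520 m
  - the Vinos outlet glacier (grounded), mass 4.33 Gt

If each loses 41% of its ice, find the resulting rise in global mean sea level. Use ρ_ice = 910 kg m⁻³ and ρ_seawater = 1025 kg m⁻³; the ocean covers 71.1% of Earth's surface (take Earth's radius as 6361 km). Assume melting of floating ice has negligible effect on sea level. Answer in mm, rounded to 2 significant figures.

≈ 660 mm

The Maros floating ice tongue is floating and already displaces its own weight of water, so its melt adds essentially nothing to sea level.
Mareg: ice volume = 4.31×10^5 km² × 1520 m = 6.551×10^5 km³; 0.41 × 6.551×10^5 × (910/1025) = 2.385×10^5 km³ of water.
Vinos: 0.41 × 4.33 Gt = 1.775×10^12 kg; dividing by ρ_w = 1025 kg m⁻³ gives 1.732×10^9 m³ of water.
Total added water ≈ 2.385×10^14 m³ over 3.62×10^14 m² → Δh = 0.660 m = 660 mm.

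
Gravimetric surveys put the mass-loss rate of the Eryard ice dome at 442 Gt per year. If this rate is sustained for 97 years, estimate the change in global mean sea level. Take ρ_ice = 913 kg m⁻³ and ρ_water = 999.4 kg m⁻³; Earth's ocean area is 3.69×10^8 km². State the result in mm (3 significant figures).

≈ 116 mm

Total mass lost = 442 Gt/yr × 97 yr = 4.287×10^4 Gt = 4.287×10^16 kg.
ρ_w = 999.4 kg m⁻³, so water volume = 4.287×10^16 / 999.4 = 4.290×10^13 m³.
Δh = 4.290×10^13 / 3.69×10^14 = 0.116 m = 116 mm.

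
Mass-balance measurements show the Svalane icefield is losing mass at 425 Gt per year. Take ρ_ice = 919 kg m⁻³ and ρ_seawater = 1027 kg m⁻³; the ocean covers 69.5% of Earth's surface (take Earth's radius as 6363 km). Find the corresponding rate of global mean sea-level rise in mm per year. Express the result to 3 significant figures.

ρ_w = 1027 kg m⁻³. Annual water volume added = 425 Gt / ρ_w = 4.250×10^14 kg / 1027 kg m⁻³ = 4.138×10^11 m³.
Δh per year = 4.138×10^11 / 3.54×10^14 = 1.17×10^-3 m = 1.17 mm.

≈ 1.17 mm/yr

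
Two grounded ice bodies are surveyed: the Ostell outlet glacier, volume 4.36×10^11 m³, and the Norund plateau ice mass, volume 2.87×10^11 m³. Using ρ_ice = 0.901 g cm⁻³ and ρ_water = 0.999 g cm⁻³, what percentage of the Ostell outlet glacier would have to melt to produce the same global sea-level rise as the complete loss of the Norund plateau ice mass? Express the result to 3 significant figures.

≈ 65.8 %

Equal sea-level rise means equal mass of meltwater, i.e. equal mass of ice lost.
Ice mass of Norund: 2.586×10^14 kg; ice mass of Ostell: 3.928×10^14 kg.
Fraction required = 2.586×10^14 / 3.928×10^14 = 0.658 → 65.8 %.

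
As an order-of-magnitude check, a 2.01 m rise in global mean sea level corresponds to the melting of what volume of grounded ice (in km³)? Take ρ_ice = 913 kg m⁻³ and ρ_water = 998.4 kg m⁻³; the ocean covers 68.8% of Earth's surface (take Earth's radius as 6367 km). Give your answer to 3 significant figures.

≈ 7.70×10^5 km³

Required water volume = Δh × A = 2.01 m × 3.50×10^14 m² = 7.045×10^14 m³ = 7.045×10^5 km³.
Ice volume = water volume × ρ_w/ρ_ice = 7.045×10^5 × 998.4/913 = 7.70×10^5 km³.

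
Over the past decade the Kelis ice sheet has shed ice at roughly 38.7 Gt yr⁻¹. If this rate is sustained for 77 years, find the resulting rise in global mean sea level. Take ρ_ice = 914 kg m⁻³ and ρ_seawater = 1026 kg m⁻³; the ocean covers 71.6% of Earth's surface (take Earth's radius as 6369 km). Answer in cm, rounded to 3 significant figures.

≈ 0.796 cm

Total mass lost = 38.7 Gt/yr × 77 yr = 2980 Gt = 2.980×10^15 kg.
ρ_w = 1026 kg m⁻³, so water volume = 2.980×10^15 / 1026 = 2.904×10^12 m³.
Δh = 2.904×10^12 / 3.65×10^14 = 7.96×10^-3 m = 0.796 cm.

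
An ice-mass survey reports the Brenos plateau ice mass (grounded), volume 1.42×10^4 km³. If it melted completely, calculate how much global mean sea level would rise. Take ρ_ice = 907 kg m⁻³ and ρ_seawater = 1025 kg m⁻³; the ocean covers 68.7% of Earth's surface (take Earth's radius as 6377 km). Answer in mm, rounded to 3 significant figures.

Brenos: 1.42×10^4 km³ × (907/1025) = 1.257×10^4 km³ of water.
Spread over 3.51×10^14 m² of ocean, Δh = 1.257×10^13 / 3.51×10^14 = 0.0358 m = 35.8 mm.

≈ 35.8 mm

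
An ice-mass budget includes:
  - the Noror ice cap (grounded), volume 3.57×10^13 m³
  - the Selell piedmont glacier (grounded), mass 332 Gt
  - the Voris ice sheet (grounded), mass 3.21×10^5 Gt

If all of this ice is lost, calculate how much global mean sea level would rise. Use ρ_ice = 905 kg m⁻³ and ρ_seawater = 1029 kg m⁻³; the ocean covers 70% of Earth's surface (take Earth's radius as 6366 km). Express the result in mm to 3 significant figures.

≈ 964 mm

Noror: 3.57×10^13 m³ × (905/1029) = 3.140×10^13 m³ of water.
Selell: 332 Gt = 3.320×10^14 kg; dividing by ρ_w = 1029 kg m⁻³ gives 3.226×10^11 m³ of water.
Voris: 3.21×10^5 Gt = 3.210×10^17 kg; dividing by ρ_w = 1029 kg m⁻³ gives 3.120×10^14 m³ of water.
Total added water ≈ 3.437×10^14 m³ over 3.56×10^14 m² → Δh = 0.964 m = 964 mm.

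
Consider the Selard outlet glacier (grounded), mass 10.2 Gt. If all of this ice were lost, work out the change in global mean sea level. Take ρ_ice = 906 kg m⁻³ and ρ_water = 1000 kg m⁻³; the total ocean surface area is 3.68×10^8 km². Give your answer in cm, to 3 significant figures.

≈ 2.77×10^-3 cm

Selard: 10.2 Gt = 1.020×10^13 kg; dividing by ρ_w = 1000 kg m⁻³ gives 1.020×10^10 m³ of water.
Spread over 3.68×10^14 m² of ocean, Δh = 1.020×10^10 / 3.68×10^14 = 2.77×10^-5 m = 2.77×10^-3 cm.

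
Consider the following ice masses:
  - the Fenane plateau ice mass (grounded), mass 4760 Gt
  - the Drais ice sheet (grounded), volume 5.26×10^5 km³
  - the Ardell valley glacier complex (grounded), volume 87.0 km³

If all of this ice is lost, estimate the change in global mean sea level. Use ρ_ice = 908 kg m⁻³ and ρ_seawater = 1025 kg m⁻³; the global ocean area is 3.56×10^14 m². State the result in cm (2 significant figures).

≈ 130 cm

Fenane: 4760 Gt = 4.760×10^15 kg; dividing by ρ_w = 1025 kg m⁻³ gives 4.644×10^12 m³ of water.
Drais: 5.26×10^5 km³ × (908/1025) = 4.660×10^5 km³ of water.
Ardell: 87.0 km³ × (908/1025) = 77.07 km³ of water.
Total added water ≈ 4.707×10^14 m³ over 3.56×10^14 m² → Δh = 1.32 m = 130 cm.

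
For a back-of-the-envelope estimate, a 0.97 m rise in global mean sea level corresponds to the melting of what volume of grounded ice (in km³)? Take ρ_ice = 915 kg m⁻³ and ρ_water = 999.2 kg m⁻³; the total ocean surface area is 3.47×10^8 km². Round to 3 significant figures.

Required water volume = Δh × A = 0.97 m × 3.47×10^14 m² = 3.366×10^14 m³ = 3.366×10^5 km³.
Ice volume = water volume × ρ_w/ρ_ice = 3.366×10^5 × 999.2/915 = 3.68×10^5 km³.

≈ 3.68×10^5 km³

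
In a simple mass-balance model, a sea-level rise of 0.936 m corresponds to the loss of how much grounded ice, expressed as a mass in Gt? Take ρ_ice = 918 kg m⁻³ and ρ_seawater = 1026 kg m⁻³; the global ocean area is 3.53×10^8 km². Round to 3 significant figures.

≈ 3.39×10^5 Gt

Required water volume = Δh × A = 0.936 m × 3.53×10^14 m² = 3.304×10^14 m³.
ρ_w = 1026 kg m⁻³, so the mass of water = 3.304×10^14 m³ × 1026 kg m⁻³ = 3.390×10^17 kg = 3.39×10^5 Gt (and the same mass of ice, by conservation).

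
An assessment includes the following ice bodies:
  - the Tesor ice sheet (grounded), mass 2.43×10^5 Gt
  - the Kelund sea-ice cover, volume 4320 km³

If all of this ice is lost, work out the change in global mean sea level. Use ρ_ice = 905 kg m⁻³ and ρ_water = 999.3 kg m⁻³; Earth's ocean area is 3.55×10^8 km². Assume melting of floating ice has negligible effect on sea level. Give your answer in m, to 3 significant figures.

Tesor: 2.43×10^5 Gt = 2.430×10^17 kg; dividing by ρ_w = 999.3 kg m⁻³ gives 2.432×10^14 m³ of water.
The Kelund sea-ice cover is floating and already displaces its own weight of water, so its melt adds essentially nothing to sea level.
Total added water ≈ 2.432×10^14 m³ over 3.55×10^14 m² → Δh = 0.685 m.

≈ 0.685 m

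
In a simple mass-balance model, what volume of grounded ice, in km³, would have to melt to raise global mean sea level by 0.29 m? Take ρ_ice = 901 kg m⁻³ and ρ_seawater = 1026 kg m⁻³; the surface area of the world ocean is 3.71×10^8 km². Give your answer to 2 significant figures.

Required water volume = Δh × A = 0.29 m × 3.71×10^14 m² = 1.076×10^14 m³ = 1.076×10^5 km³.
Ice volume = water volume × ρ_w/ρ_ice = 1.076×10^5 × 1026/901 = 1.2×10^5 km³.

≈ 1.2×10^5 km³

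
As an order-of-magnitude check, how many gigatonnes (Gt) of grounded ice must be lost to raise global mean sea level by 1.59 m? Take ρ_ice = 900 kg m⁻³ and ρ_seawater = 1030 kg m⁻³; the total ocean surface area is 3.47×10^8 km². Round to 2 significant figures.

≈ 5.7×10^5 Gt

Required water volume = Δh × A = 1.59 m × 3.47×10^14 m² = 5.517×10^14 m³.
ρ_w = 1030 kg m⁻³, so the mass of water = 5.517×10^14 m³ × 1030 kg m⁻³ = 5.683×10^17 kg = 5.7×10^5 Gt (and the same mass of ice, by conservation).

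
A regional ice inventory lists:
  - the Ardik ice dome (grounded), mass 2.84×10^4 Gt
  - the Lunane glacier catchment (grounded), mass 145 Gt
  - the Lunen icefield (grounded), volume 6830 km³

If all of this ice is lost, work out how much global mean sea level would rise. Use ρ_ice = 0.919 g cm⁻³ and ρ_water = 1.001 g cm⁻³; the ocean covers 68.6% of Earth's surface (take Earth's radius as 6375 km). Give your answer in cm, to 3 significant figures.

Ardik: 2.84×10^4 Gt = 2.840×10^16 kg; dividing by ρ_w = 1.001 g cm⁻³ = 1001 kg m⁻³ gives 2.837×10^13 m³ of water.
Lunane: 145 Gt = 1.450×10^14 kg; dividing by ρ_w = 1001 kg m⁻³ gives 1.449×10^11 m³ of water.
Lunen: 6830 km³ × (919/1001) = 6270 km³ of water.
Total added water ≈ 3.479×10^13 m³ over 3.50×10^14 m² → Δh = 0.0993 m = 9.93 cm.

≈ 9.93 cm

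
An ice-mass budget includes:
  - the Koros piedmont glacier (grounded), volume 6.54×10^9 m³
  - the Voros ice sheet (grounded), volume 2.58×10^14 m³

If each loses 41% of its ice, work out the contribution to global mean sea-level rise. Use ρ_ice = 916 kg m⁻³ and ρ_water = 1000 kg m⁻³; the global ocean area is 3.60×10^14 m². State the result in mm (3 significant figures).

Koros: 0.41 × 6.54×10^9 m³ × (916/1000) = 2.456×10^9 m³ of water.
Voros: 0.41 × 2.58×10^14 m³ × (916/1000) = 9.689×10^13 m³ of water.
Total added water ≈ 9.690×10^13 m³ over 3.60×10^14 m² → Δh = 0.269 m = 269 mm.

≈ 269 mm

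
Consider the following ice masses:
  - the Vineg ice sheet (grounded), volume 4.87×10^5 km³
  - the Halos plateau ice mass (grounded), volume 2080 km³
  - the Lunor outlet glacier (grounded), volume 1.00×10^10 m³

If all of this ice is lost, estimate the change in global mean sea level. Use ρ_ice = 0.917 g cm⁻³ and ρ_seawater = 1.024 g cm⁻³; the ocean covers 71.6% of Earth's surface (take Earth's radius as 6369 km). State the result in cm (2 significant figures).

≈ 120 cm

Vineg: 4.87×10^5 km³ × (917/1024) = 4.361×10^5 km³ of water.
Halos: 2080 km³ × (917/1024) = 1863 km³ of water.
Lunor: 1.00×10^10 m³ × (917/1024) = 8.955×10^9 m³ of water.
Total added water ≈ 4.380×10^14 m³ over 3.65×10^14 m² → Δh = 1.20 m = 120 cm.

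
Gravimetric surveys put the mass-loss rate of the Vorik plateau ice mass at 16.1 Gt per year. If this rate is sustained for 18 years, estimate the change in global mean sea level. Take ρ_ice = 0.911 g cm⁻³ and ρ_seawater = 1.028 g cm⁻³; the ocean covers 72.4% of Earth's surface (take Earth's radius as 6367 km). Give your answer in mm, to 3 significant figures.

Total mass lost = 16.1 Gt/yr × 18 yr = 289.8 Gt = 2.898×10^14 kg.
ρ_w = 1.028 g cm⁻³ = 1028 kg m⁻³, so water volume = 2.898×10^14 / 1028 = 2.819×10^11 m³.
Δh = 2.819×10^11 / 3.69×10^14 = 7.64×10^-4 m = 0.764 mm.

≈ 0.764 mm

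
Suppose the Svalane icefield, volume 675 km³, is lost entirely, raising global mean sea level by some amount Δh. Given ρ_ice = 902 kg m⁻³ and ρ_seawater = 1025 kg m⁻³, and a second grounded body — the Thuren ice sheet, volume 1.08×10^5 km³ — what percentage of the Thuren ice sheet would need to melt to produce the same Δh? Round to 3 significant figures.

Equal sea-level rise means equal mass of meltwater, i.e. equal mass of ice lost.
Ice mass of Svalane: 6.088×10^14 kg; ice mass of Thuren: 9.742×10^16 kg.
Fraction required = 6.088×10^14 / 9.742×10^16 = 6.25×10^-3 → 0.625 %.

≈ 0.625 %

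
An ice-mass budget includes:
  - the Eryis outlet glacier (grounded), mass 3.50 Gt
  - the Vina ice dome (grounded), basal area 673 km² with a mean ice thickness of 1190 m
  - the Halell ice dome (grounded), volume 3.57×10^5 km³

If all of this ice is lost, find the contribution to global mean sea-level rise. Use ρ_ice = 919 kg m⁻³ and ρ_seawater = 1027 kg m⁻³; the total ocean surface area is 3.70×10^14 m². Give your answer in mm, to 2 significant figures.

Eryis: 3.50 Gt = 3.500×10^12 kg; dividing by ρ_w = 1027 kg m⁻³ gives 3.408×10^9 m³ of water.
Vina: ice volume = 673 km² × 1190 m = 800.9 km³; 800.9 × (919/1027) = 716.6 km³ of water.
Halell: 3.57×10^5 km³ × (919/1027) = 3.195×10^5 km³ of water.
Total added water ≈ 3.202×10^14 m³ over 3.70×10^14 m² → Δh = 0.865 m = 870 mm.

≈ 870 mm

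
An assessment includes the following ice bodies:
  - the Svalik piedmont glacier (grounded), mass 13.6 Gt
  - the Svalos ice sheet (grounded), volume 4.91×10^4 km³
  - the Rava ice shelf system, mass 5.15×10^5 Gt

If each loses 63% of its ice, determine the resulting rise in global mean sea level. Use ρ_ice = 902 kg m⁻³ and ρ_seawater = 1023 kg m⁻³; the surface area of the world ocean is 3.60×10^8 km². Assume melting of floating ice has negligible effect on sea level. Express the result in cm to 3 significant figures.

Svalik: 0.63 × 13.6 Gt = 8.568×10^12 kg; dividing by ρ_w = 1023 kg m⁻³ gives 8.375×10^9 m³ of water.
Svalos: 0.63 × 4.91×10^4 km³ × (902/1023) = 2.727×10^4 km³ of water.
The Rava ice shelf system is floating and already displaces its own weight of water, so its melt adds essentially nothing to sea level.
Total added water ≈ 2.728×10^13 m³ over 3.60×10^14 m² → Δh = 0.0758 m = 7.58 cm.

≈ 7.58 cm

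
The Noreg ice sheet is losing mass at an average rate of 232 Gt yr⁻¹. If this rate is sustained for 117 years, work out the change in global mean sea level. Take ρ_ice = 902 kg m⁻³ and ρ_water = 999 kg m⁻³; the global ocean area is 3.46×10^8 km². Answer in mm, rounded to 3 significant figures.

Total mass lost = 232 Gt/yr × 117 yr = 2.714×10^4 Gt = 2.714×10^16 kg.
ρ_w = 999 kg m⁻³, so water volume = 2.714×10^16 / 999 = 2.717×10^13 m³.
Δh = 2.717×10^13 / 3.46×10^14 = 0.0785 m = 78.5 mm.

≈ 78.5 mm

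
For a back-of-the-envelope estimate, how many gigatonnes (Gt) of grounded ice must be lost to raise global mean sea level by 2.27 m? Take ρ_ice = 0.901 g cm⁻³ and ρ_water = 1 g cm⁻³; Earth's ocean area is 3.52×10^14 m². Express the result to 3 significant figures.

Required water volume = Δh × A = 2.27 m × 3.52×10^14 m² = 7.990×10^14 m³.
ρ_w = 1 g cm⁻³ = 1000 kg m⁻³, so the mass of water = 7.990×10^14 m³ × 1000 kg m⁻³ = 7.990×10^17 kg = 7.99×10^5 Gt (and the same mass of ice, by conservation).

≈ 7.99×10^5 Gt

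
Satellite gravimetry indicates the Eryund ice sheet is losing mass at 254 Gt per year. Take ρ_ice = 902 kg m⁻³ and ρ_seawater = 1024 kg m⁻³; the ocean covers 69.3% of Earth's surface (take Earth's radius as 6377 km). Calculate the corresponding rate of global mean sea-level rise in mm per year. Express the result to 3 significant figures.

≈ 0.700 mm/yr

ρ_w = 1024 kg m⁻³. Annual water volume added = 254 Gt / ρ_w = 2.540×10^14 kg / 1024 kg m⁻³ = 2.480×10^11 m³.
Δh per year = 2.480×10^11 / 3.54×10^14 = 7.00×10^-4 m = 0.700 mm.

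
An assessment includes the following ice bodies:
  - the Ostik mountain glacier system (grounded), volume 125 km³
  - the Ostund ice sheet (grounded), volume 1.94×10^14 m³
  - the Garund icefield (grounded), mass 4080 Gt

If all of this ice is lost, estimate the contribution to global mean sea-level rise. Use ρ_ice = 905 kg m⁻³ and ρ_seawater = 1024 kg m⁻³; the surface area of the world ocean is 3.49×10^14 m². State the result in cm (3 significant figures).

≈ 50.3 cm

Ostik: 125 km³ × (905/1024) = 110.5 km³ of water.
Ostund: 1.94×10^14 m³ × (905/1024) = 1.715×10^14 m³ of water.
Garund: 4080 Gt = 4.080×10^15 kg; dividing by ρ_w = 1024 kg m⁻³ gives 3.984×10^12 m³ of water.
Total added water ≈ 1.755×10^14 m³ over 3.49×10^14 m² → Δh = 0.503 m = 50.3 cm.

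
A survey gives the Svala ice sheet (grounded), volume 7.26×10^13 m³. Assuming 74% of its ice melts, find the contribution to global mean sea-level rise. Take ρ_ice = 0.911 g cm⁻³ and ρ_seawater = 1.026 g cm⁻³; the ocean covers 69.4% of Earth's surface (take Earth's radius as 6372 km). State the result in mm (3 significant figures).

≈ 135 mm

Svala: 0.74 × 7.26×10^13 m³ × (911/1026) = 4.770×10^13 m³ of water.
Spread over 3.54×10^14 m² of ocean, Δh = 4.770×10^13 / 3.54×10^14 = 0.135 m = 135 mm.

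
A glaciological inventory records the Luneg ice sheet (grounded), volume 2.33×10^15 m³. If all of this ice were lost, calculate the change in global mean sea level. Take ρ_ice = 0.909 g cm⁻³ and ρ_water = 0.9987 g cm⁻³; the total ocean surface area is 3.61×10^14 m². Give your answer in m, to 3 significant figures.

≈ 5.87 m

Luneg: 2.33×10^15 m³ × (909/998.7) = 2.121×10^15 m³ of water.
Spread over 3.61×10^14 m² of ocean, Δh = 2.121×10^15 / 3.61×10^14 = 5.87 m.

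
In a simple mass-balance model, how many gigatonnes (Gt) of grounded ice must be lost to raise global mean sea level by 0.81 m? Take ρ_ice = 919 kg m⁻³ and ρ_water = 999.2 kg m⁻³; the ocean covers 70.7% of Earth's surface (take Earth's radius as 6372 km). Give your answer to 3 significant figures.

Required water volume = Δh × A = 0.81 m × 3.61×10^14 m² = 2.922×10^14 m³.
ρ_w = 999.2 kg m⁻³, so the mass of water = 2.922×10^14 m³ × 999.2 kg m⁻³ = 2.920×10^17 kg = 2.92×10^5 Gt (and the same mass of ice, by conservation).

≈ 2.92×10^5 Gt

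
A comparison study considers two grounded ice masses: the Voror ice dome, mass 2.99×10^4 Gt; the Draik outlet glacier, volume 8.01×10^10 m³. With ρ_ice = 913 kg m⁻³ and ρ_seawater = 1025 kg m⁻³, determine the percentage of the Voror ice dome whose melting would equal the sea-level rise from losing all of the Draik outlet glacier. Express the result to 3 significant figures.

≈ 0.245 %

Equal sea-level rise means equal mass of meltwater, i.e. equal mass of ice lost.
Ice mass of Draik: 7.313×10^13 kg; ice mass of Voror: 2.990×10^16 kg.
Fraction required = 7.313×10^13 / 2.990×10^16 = 2.45×10^-3 → 0.245 %.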